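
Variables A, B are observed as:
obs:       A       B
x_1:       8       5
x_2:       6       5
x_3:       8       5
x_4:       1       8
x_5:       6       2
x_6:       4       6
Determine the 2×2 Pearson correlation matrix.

Step 1 — column means:
  mean(A) = (8 + 6 + 8 + 1 + 6 + 4) / 6 = 33/6 = 5.5
  mean(B) = (5 + 5 + 5 + 8 + 2 + 6) / 6 = 31/6 = 5.1667

Step 2 — sample variances and covariances s[i,j] = (1/(n-1)) · Σ_k (x_{k,i} - mean_i) · (x_{k,j} - mean_j), with n-1 = 5:
  s[A,A] = ((2.5)·(2.5) + (0.5)·(0.5) + (2.5)·(2.5) + (-4.5)·(-4.5) + (0.5)·(0.5) + (-1.5)·(-1.5)) / 5 = 35.5/5 = 7.1
  s[A,B] = ((2.5)·(-0.1667) + (0.5)·(-0.1667) + (2.5)·(-0.1667) + (-4.5)·(2.8333) + (0.5)·(-3.1667) + (-1.5)·(0.8333)) / 5 = -16.5/5 = -3.3
  s[B,B] = ((-0.1667)·(-0.1667) + (-0.1667)·(-0.1667) + (-0.1667)·(-0.1667) + (2.8333)·(2.8333) + (-3.1667)·(-3.1667) + (0.8333)·(0.8333)) / 5 = 18.8333/5 = 3.7667
  Sample standard deviations s_i = √(s[i,i]):
  s(A) = √(7.1) = 2.6646
  s(B) = √(3.7667) = 1.9408

Step 3 — r_{ij} = s_{ij} / (s_i · s_j):
  r[A,A] = 1 (diagonal).
  r[A,B] = -3.3 / (2.6646 · 1.9408) = -3.3 / 5.1714 = -0.6381
  r[B,B] = 1 (diagonal).

R is symmetric with unit diagonal. Assembling:

R = [[1, -0.6381],
 [-0.6381, 1]]


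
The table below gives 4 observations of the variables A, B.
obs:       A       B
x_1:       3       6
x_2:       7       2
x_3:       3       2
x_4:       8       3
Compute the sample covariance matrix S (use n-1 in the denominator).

Step 1 — column means:
  mean(A) = (3 + 7 + 3 + 8) / 4 = 21/4 = 5.25
  mean(B) = (6 + 2 + 2 + 3) / 4 = 13/4 = 3.25

Step 2 — sample covariance S[i,j] = (1/(n-1)) · Σ_k (x_{k,i} - mean_i) · (x_{k,j} - mean_j), with n-1 = 3.
  S[A,A] = ((-2.25)·(-2.25) + (1.75)·(1.75) + (-2.25)·(-2.25) + (2.75)·(2.75)) / 3 = 20.75/3 = 6.9167
  S[A,B] = ((-2.25)·(2.75) + (1.75)·(-1.25) + (-2.25)·(-1.25) + (2.75)·(-0.25)) / 3 = -6.25/3 = -2.0833
  S[B,B] = ((2.75)·(2.75) + (-1.25)·(-1.25) + (-1.25)·(-1.25) + (-0.25)·(-0.25)) / 3 = 10.75/3 = 3.5833

S is symmetric (S[j,i] = S[i,j]). Assembling:

S = [[6.9167, -2.0833],
 [-2.0833, 3.5833]]


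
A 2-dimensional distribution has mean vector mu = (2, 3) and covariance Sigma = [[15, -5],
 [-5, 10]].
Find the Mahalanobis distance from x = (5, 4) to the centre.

Step 1 — centre the observation: (x - mu) = (3, 1).

Step 2 — invert Sigma. det(Sigma) = 15·10 - (-5)² = 125.
  Sigma^{-1} = (1/det) · [[d, -b], [-b, a]] = [[0.08, 0.04],
 [0.04, 0.12]].

Step 3 — form the quadratic (x - mu)^T · Sigma^{-1} · (x - mu):
  Sigma^{-1} · (x - mu) = (0.28, 0.24).
  (x - mu)^T · [Sigma^{-1} · (x - mu)] = (3)·(0.28) + (1)·(0.24) = 1.08.

Step 4 — take square root: d = √(1.08) ≈ 1.0392.

d(x, mu) = √(1.08) ≈ 1.0392


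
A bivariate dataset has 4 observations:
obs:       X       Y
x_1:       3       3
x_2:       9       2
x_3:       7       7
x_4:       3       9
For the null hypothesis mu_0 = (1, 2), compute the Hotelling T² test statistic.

Step 1 — sample mean vector:
  mean(X) = (3 + 9 + 7 + 3) / 4 = 22/4 = 5.5
  mean(Y) = (3 + 2 + 7 + 9) / 4 = 21/4 = 5.25
  x̄ = (5.5, 5.25),  deviation x̄ - mu_0 = (5.5, 5.25) - (1, 2) = (4.5, 3.25).

Step 2 — sample covariance matrix, S[i,j] = (1/(n-1)) · Σ_k (x_{k,i} - mean_i) · (x_{k,j} - mean_j), divisor n-1 = 3:
  S[X,X] = ((-2.5)·(-2.5) + (3.5)·(3.5) + (1.5)·(1.5) + (-2.5)·(-2.5)) / 3 = 27/3 = 9
  S[X,Y] = ((-2.5)·(-2.25) + (3.5)·(-3.25) + (1.5)·(1.75) + (-2.5)·(3.75)) / 3 = -12.5/3 = -4.1667
  S[Y,Y] = ((-2.25)·(-2.25) + (-3.25)·(-3.25) + (1.75)·(1.75) + (3.75)·(3.75)) / 3 = 32.75/3 = 10.9167
  S = [[9, -4.1667],
 [-4.1667, 10.9167]].

Step 3 — invert S. det(S) = 9·10.9167 - (-4.1667)² = 80.8889.
  S^{-1} = (1/det) · [[d, -b], [-b, a]] = [[0.135, 0.0515],
 [0.0515, 0.1113]].

Step 4 — quadratic form (x̄ - mu_0)^T · S^{-1} · (x̄ - mu_0):
  S^{-1} · (x̄ - mu_0) = (0.7747, 0.5934),
  (x̄ - mu_0)^T · [...] = (4.5)·(0.7747) + (3.25)·(0.5934) = 5.4148.

Step 5 — scale by n: T² = 4 · 5.4148 = 21.6593.

T² ≈ 21.6593


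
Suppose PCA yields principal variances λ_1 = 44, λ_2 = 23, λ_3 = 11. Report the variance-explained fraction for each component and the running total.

Step 1 — total variance = trace(Sigma) = Σ λ_i = 44 + 23 + 11 = 78.

Step 2 — fraction explained by component i = λ_i / Σ λ:
  PC1: 44/78 = 0.5641
  PC2: 23/78 = 0.2949
  PC3: 11/78 = 0.141

Step 3 — cumulative fraction after k components = (λ_1 + ... + λ_k) / Σ λ:
  k = 1: 44/78 = 0.5641
  k = 2: (44 + 23)/78 = 67/78 = 0.859
  k = 3: (44 + 23 + 11)/78 = 78/78 = 1

Summary (fraction, with percent):

explained: PC1 0.5641 (56.41%), PC2 0.2949 (29.49%), PC3 0.141 (14.1%);  cumulative: 0.5641, 0.859, 1


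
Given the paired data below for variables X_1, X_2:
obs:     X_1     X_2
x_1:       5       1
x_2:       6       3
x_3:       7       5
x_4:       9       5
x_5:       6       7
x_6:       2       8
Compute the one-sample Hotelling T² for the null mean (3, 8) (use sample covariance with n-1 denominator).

Step 1 — sample mean vector:
  mean(X_1) = (5 + 6 + 7 + 9 + 6 + 2) / 6 = 35/6 = 5.8333
  mean(X_2) = (1 + 3 + 5 + 5 + 7 + 8) / 6 = 29/6 = 4.8333
  x̄ = (5.8333, 4.8333),  deviation x̄ - mu_0 = (5.8333, 4.8333) - (3, 8) = (2.8333, -3.1667).

Step 2 — sample covariance matrix, S[i,j] = (1/(n-1)) · Σ_k (x_{k,i} - mean_i) · (x_{k,j} - mean_j), divisor n-1 = 5:
  S[X_1,X_1] = ((-0.8333)·(-0.8333) + (0.1667)·(0.1667) + (1.1667)·(1.1667) + (3.1667)·(3.1667) + (0.1667)·(0.1667) + (-3.8333)·(-3.8333)) / 5 = 26.8333/5 = 5.3667
  S[X_1,X_2] = ((-0.8333)·(-3.8333) + (0.1667)·(-1.8333) + (1.1667)·(0.1667) + (3.1667)·(0.1667) + (0.1667)·(2.1667) + (-3.8333)·(3.1667)) / 5 = -8.1667/5 = -1.6333
  S[X_2,X_2] = ((-3.8333)·(-3.8333) + (-1.8333)·(-1.8333) + (0.1667)·(0.1667) + (0.1667)·(0.1667) + (2.1667)·(2.1667) + (3.1667)·(3.1667)) / 5 = 32.8333/5 = 6.5667
  S = [[5.3667, -1.6333],
 [-1.6333, 6.5667]].

Step 3 — invert S. det(S) = 5.3667·6.5667 - (-1.6333)² = 32.5733.
  S^{-1} = (1/det) · [[d, -b], [-b, a]] = [[0.2016, 0.0501],
 [0.0501, 0.1648]].

Step 4 — quadratic form (x̄ - mu_0)^T · S^{-1} · (x̄ - mu_0):
  S^{-1} · (x̄ - mu_0) = (0.4124, -0.3797),
  (x̄ - mu_0)^T · [...] = (2.8333)·(0.4124) + (-3.1667)·(-0.3797) = 2.3707.

Step 5 — scale by n: T² = 6 · 2.3707 = 14.2243.

T² ≈ 14.2243


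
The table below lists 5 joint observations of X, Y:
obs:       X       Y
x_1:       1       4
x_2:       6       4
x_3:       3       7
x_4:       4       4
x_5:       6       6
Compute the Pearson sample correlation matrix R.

Step 1 — column means:
  mean(X) = (1 + 6 + 3 + 4 + 6) / 5 = 20/5 = 4
  mean(Y) = (4 + 4 + 7 + 4 + 6) / 5 = 25/5 = 5

Step 2 — sample variances and covariances s[i,j] = (1/(n-1)) · Σ_k (x_{k,i} - mean_i) · (x_{k,j} - mean_j), with n-1 = 4:
  s[X,X] = ((-3)·(-3) + (2)·(2) + (-1)·(-1) + (0)·(0) + (2)·(2)) / 4 = 18/4 = 4.5
  s[X,Y] = ((-3)·(-1) + (2)·(-1) + (-1)·(2) + (0)·(-1) + (2)·(1)) / 4 = 1/4 = 0.25
  s[Y,Y] = ((-1)·(-1) + (-1)·(-1) + (2)·(2) + (-1)·(-1) + (1)·(1)) / 4 = 8/4 = 2
  Sample standard deviations s_i = √(s[i,i]):
  s(X) = √(4.5) = 2.1213
  s(Y) = √(2) = 1.4142

Step 3 — r_{ij} = s_{ij} / (s_i · s_j):
  r[X,X] = 1 (diagonal).
  r[X,Y] = 0.25 / (2.1213 · 1.4142) = 0.25 / 3 = 0.0833
  r[Y,Y] = 1 (diagonal).

R is symmetric with unit diagonal. Assembling:

R = [[1, 0.0833],
 [0.0833, 1]]


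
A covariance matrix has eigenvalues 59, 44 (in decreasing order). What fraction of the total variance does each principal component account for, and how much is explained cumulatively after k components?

Step 1 — total variance = trace(Sigma) = Σ λ_i = 59 + 44 = 103.

Step 2 — fraction explained by component i = λ_i / Σ λ:
  PC1: 59/103 = 0.5728
  PC2: 44/103 = 0.4272

Step 3 — cumulative fraction after k components = (λ_1 + ... + λ_k) / Σ λ:
  k = 1: 59/103 = 0.5728
  k = 2: (59 + 44)/103 = 103/103 = 1

Summary (fraction, with percent):

explained: PC1 0.5728 (57.28%), PC2 0.4272 (42.72%);  cumulative: 0.5728, 1


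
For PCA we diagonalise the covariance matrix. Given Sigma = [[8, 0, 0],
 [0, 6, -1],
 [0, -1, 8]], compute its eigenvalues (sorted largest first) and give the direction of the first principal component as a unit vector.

Step 1 — characteristic polynomial p(λ) = det(λI - Sigma) = λ³ - tr·λ² + c_1·λ - det, where tr = trace, c_1 = sum of the principal 2×2 minors, det = det(Sigma):
  tr = 8 + 6 + 8 = 22,
  c_1 = (8·6 - (0)²) + (8·8 - (0)²) + (6·8 - (-1)²) = 48 + 64 + 47 = 159,
  det = 8·(6·8 - (-1)²) - (0)·((0)·8 - (-1)·(0)) + (0)·((0)·(-1) - 6·(0)) = 8·(47) - (0)·(0) + (0)·(0) = 376.
  So p(λ) = λ³ - 22λ² + 159λ - 376.
Step 2 — look for an integer root (rational root theorem: any rational root is an integer divisor of 376). Testing λ = 8:
  p(8) = 512 - 1408 + 1272 - 376 = 0  ✓
  Dividing out (λ - 8): p(λ) = (λ - 8)(λ² - 14λ + 47).
Step 3 — remaining eigenvalues from the quadratic λ² - 14λ + 47 = 0:
  Δ = 14² - 4·47 = 196 - 188 = 8,  λ = (14 ± √8)/2 = (14 ± 2.8284)/2 ≈ 8.4142 or 5.5858.
  Sorted: λ_1 = 8.4142,  λ_2 = 8,  λ_3 = 5.5858  (check: sum = 22 = tr ✓).

Step 4 — unit eigenvector for λ_1 ≈ 8.4142: v spans the null space of (Sigma - λ_1 I), whose rows are
  r_1 = (-0.4142, 0, 0),  r_2 = (0, -2.4142, -1),  r_3 = (0, -1, -0.4142).
  v is orthogonal to every row, so take v ∝ r_1 × r_2 = ((0)·(-1) - (0)·(-2.4142), (0)·(0) - (-0.4142)·(-1), (-0.4142)·(-2.4142) - (0)·(0)) ≈ (0, -0.4142, 1).
  Rescale (multiply by -1 so the first nonzero entry is positive): u = (0, 0.4142, -1).
  ||u|| = √((0)² + (0.4142)² + (-1)²) = √(1.1716) ≈ 1.0824,  v_1 = u/||u|| ≈ (0, 0.3827, -0.9239) (||v_1|| = 1).

λ_1 = 8.4142,  λ_2 = 8,  λ_3 = 5.5858;  v_1 ≈ (0, 0.3827, -0.9239)


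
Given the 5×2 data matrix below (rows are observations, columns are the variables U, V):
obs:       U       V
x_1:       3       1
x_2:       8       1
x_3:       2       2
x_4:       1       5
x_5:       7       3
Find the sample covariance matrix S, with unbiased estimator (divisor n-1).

Step 1 — column means:
  mean(U) = (3 + 8 + 2 + 1 + 7) / 5 = 21/5 = 4.2
  mean(V) = (1 + 1 + 2 + 5 + 3) / 5 = 12/5 = 2.4

Step 2 — sample covariance S[i,j] = (1/(n-1)) · Σ_k (x_{k,i} - mean_i) · (x_{k,j} - mean_j), with n-1 = 4.
  S[U,U] = ((-1.2)·(-1.2) + (3.8)·(3.8) + (-2.2)·(-2.2) + (-3.2)·(-3.2) + (2.8)·(2.8)) / 4 = 38.8/4 = 9.7
  S[U,V] = ((-1.2)·(-1.4) + (3.8)·(-1.4) + (-2.2)·(-0.4) + (-3.2)·(2.6) + (2.8)·(0.6)) / 4 = -9.4/4 = -2.35
  S[V,V] = ((-1.4)·(-1.4) + (-1.4)·(-1.4) + (-0.4)·(-0.4) + (2.6)·(2.6) + (0.6)·(0.6)) / 4 = 11.2/4 = 2.8

S is symmetric (S[j,i] = S[i,j]). Assembling:

S = [[9.7, -2.35],
 [-2.35, 2.8]]


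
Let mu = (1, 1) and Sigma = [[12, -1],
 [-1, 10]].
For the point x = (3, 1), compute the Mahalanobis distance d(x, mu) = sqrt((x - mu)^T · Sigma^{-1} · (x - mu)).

Step 1 — centre the observation: (x - mu) = (2, 0).

Step 2 — invert Sigma. det(Sigma) = 12·10 - (-1)² = 119.
  Sigma^{-1} = (1/det) · [[d, -b], [-b, a]] = [[0.084, 0.0084],
 [0.0084, 0.1008]].

Step 3 — form the quadratic (x - mu)^T · Sigma^{-1} · (x - mu):
  Sigma^{-1} · (x - mu) = (0.1681, 0.0168).
  (x - mu)^T · [Sigma^{-1} · (x - mu)] = (2)·(0.1681) + (0)·(0.0168) = 0.3361.

Step 4 — take square root: d = √(0.3361) ≈ 0.5798.

d(x, mu) = √(0.3361) ≈ 0.5798


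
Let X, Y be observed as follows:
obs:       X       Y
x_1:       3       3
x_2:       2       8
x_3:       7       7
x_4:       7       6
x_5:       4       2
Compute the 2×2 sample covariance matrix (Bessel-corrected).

Step 1 — column means:
  mean(X) = (3 + 2 + 7 + 7 + 4) / 5 = 23/5 = 4.6
  mean(Y) = (3 + 8 + 7 + 6 + 2) / 5 = 26/5 = 5.2

Step 2 — sample covariance S[i,j] = (1/(n-1)) · Σ_k (x_{k,i} - mean_i) · (x_{k,j} - mean_j), with n-1 = 4.
  S[X,X] = ((-1.6)·(-1.6) + (-2.6)·(-2.6) + (2.4)·(2.4) + (2.4)·(2.4) + (-0.6)·(-0.6)) / 4 = 21.2/4 = 5.3
  S[X,Y] = ((-1.6)·(-2.2) + (-2.6)·(2.8) + (2.4)·(1.8) + (2.4)·(0.8) + (-0.6)·(-3.2)) / 4 = 4.4/4 = 1.1
  S[Y,Y] = ((-2.2)·(-2.2) + (2.8)·(2.8) + (1.8)·(1.8) + (0.8)·(0.8) + (-3.2)·(-3.2)) / 4 = 26.8/4 = 6.7

S is symmetric (S[j,i] = S[i,j]). Assembling:

S = [[5.3, 1.1],
 [1.1, 6.7]]


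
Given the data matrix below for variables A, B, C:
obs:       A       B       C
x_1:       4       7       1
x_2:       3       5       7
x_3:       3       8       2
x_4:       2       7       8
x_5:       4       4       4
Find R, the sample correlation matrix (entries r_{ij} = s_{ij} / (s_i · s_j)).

Step 1 — column means:
  mean(A) = (4 + 3 + 3 + 2 + 4) / 5 = 16/5 = 3.2
  mean(B) = (7 + 5 + 8 + 7 + 4) / 5 = 31/5 = 6.2
  mean(C) = (1 + 7 + 2 + 8 + 4) / 5 = 22/5 = 4.4

Step 2 — sample variances and covariances s[i,j] = (1/(n-1)) · Σ_k (x_{k,i} - mean_i) · (x_{k,j} - mean_j), with n-1 = 4:
  s[A,A] = ((0.8)·(0.8) + (-0.2)·(-0.2) + (-0.2)·(-0.2) + (-1.2)·(-1.2) + (0.8)·(0.8)) / 4 = 2.8/4 = 0.7
  s[A,B] = ((0.8)·(0.8) + (-0.2)·(-1.2) + (-0.2)·(1.8) + (-1.2)·(0.8) + (0.8)·(-2.2)) / 4 = -2.2/4 = -0.55
  s[A,C] = ((0.8)·(-3.4) + (-0.2)·(2.6) + (-0.2)·(-2.4) + (-1.2)·(3.6) + (0.8)·(-0.4)) / 4 = -7.4/4 = -1.85
  s[B,B] = ((0.8)·(0.8) + (-1.2)·(-1.2) + (1.8)·(1.8) + (0.8)·(0.8) + (-2.2)·(-2.2)) / 4 = 10.8/4 = 2.7
  s[B,C] = ((0.8)·(-3.4) + (-1.2)·(2.6) + (1.8)·(-2.4) + (0.8)·(3.6) + (-2.2)·(-0.4)) / 4 = -6.4/4 = -1.6
  s[C,C] = ((-3.4)·(-3.4) + (2.6)·(2.6) + (-2.4)·(-2.4) + (3.6)·(3.6) + (-0.4)·(-0.4)) / 4 = 37.2/4 = 9.3
  Sample standard deviations s_i = √(s[i,i]):
  s(A) = √(0.7) = 0.8367
  s(B) = √(2.7) = 1.6432
  s(C) = √(9.3) = 3.0496

Step 3 — r_{ij} = s_{ij} / (s_i · s_j):
  r[A,A] = 1 (diagonal).
  r[A,B] = -0.55 / (0.8367 · 1.6432) = -0.55 / 1.3748 = -0.4001
  r[A,C] = -1.85 / (0.8367 · 3.0496) = -1.85 / 2.5515 = -0.7251
  r[B,B] = 1 (diagonal).
  r[B,C] = -1.6 / (1.6432 · 3.0496) = -1.6 / 5.011 = -0.3193
  r[C,C] = 1 (diagonal).

R is symmetric with unit diagonal. Assembling:

R = [[1, -0.4001, -0.7251],
 [-0.4001, 1, -0.3193],
 [-0.7251, -0.3193, 1]]


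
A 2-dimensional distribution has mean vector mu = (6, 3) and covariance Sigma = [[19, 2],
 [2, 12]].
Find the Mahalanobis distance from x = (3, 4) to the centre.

Step 1 — centre the observation: (x - mu) = (-3, 1).

Step 2 — invert Sigma. det(Sigma) = 19·12 - (2)² = 224.
  Sigma^{-1} = (1/det) · [[d, -b], [-b, a]] = [[0.0536, -0.0089],
 [-0.0089, 0.0848]].

Step 3 — form the quadratic (x - mu)^T · Sigma^{-1} · (x - mu):
  Sigma^{-1} · (x - mu) = (-0.1696, 0.1116).
  (x - mu)^T · [Sigma^{-1} · (x - mu)] = (-3)·(-0.1696) + (1)·(0.1116) = 0.6205.

Step 4 — take square root: d = √(0.6205) ≈ 0.7877.

d(x, mu) = √(0.6205) ≈ 0.7877


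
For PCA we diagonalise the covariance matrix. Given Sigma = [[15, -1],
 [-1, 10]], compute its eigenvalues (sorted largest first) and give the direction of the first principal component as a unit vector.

Step 1 — characteristic polynomial of 2×2 Sigma:
  det(Sigma - λI) = λ² - trace · λ + det = 0.
  trace = 15 + 10 = 25, det = 15·10 - (-1)² = 149.
Step 2 — discriminant:
  Δ = trace² - 4·det = 625 - 596 = 29.
Step 3 — eigenvalues:
  λ = (trace ± √Δ)/2 = (25 ± 5.3852)/2,
  λ_1 = 15.1926,  λ_2 = 9.8074.

Step 4 — unit eigenvector for λ_1: solve (Sigma - λ_1 I)v = 0. First row:
  (15 - 15.1926)·v_x + (-1)·v_y = 0, i.e. (-0.1926)·v_x + (-1)·v_y = 0,
  so v ∝ (b, λ_1 - a) = (-1, 0.1926); multiply by -1 so the first entry is positive: u = (1, -0.1926).
  ||u|| = √((1)² + (-0.1926)²) = √(1.0371) ≈ 1.0184,
  v_1 = u/||u|| ≈ (0.982, -0.1891) (||v_1|| = 1).

λ_1 = 15.1926,  λ_2 = 9.8074;  v_1 ≈ (0.982, -0.1891)


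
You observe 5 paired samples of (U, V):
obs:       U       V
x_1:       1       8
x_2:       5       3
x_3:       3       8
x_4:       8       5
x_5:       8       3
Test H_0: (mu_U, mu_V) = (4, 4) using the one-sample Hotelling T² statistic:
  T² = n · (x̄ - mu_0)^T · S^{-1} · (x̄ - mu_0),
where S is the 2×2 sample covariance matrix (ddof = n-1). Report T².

Step 1 — sample mean vector:
  mean(U) = (1 + 5 + 3 + 8 + 8) / 5 = 25/5 = 5
  mean(V) = (8 + 3 + 8 + 5 + 3) / 5 = 27/5 = 5.4
  x̄ = (5, 5.4),  deviation x̄ - mu_0 = (5, 5.4) - (4, 4) = (1, 1.4).

Step 2 — sample covariance matrix, S[i,j] = (1/(n-1)) · Σ_k (x_{k,i} - mean_i) · (x_{k,j} - mean_j), divisor n-1 = 4:
  S[U,U] = ((-4)·(-4) + (0)·(0) + (-2)·(-2) + (3)·(3) + (3)·(3)) / 4 = 38/4 = 9.5
  S[U,V] = ((-4)·(2.6) + (0)·(-2.4) + (-2)·(2.6) + (3)·(-0.4) + (3)·(-2.4)) / 4 = -24/4 = -6
  S[V,V] = ((2.6)·(2.6) + (-2.4)·(-2.4) + (2.6)·(2.6) + (-0.4)·(-0.4) + (-2.4)·(-2.4)) / 4 = 25.2/4 = 6.3
  S = [[9.5, -6],
 [-6, 6.3]].

Step 3 — invert S. det(S) = 9.5·6.3 - (-6)² = 23.85.
  S^{-1} = (1/det) · [[d, -b], [-b, a]] = [[0.2642, 0.2516],
 [0.2516, 0.3983]].

Step 4 — quadratic form (x̄ - mu_0)^T · S^{-1} · (x̄ - mu_0):
  S^{-1} · (x̄ - mu_0) = (0.6164, 0.8092),
  (x̄ - mu_0)^T · [...] = (1)·(0.6164) + (1.4)·(0.8092) = 1.7493.

Step 5 — scale by n: T² = 5 · 1.7493 = 8.7463.

T² ≈ 8.7463


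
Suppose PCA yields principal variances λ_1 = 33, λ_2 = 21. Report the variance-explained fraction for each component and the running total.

Step 1 — total variance = trace(Sigma) = Σ λ_i = 33 + 21 = 54.

Step 2 — fraction explained by component i = λ_i / Σ λ:
  PC1: 33/54 = 0.6111
  PC2: 21/54 = 0.3889

Step 3 — cumulative fraction after k components = (λ_1 + ... + λ_k) / Σ λ:
  k = 1: 33/54 = 0.6111
  k = 2: (33 + 21)/54 = 54/54 = 1

Summary (fraction, with percent):

explained: PC1 0.6111 (61.11%), PC2 0.3889 (38.89%);  cumulative: 0.6111, 1


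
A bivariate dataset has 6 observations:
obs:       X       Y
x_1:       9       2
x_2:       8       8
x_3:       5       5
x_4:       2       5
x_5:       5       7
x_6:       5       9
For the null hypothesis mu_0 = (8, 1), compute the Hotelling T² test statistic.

Step 1 — sample mean vector:
  mean(X) = (9 + 8 + 5 + 2 + 5 + 5) / 6 = 34/6 = 5.6667
  mean(Y) = (2 + 8 + 5 + 5 + 7 + 9) / 6 = 36/6 = 6
  x̄ = (5.6667, 6),  deviation x̄ - mu_0 = (5.6667, 6) - (8, 1) = (-2.3333, 5).

Step 2 — sample covariance matrix, S[i,j] = (1/(n-1)) · Σ_k (x_{k,i} - mean_i) · (x_{k,j} - mean_j), divisor n-1 = 5:
  S[X,X] = ((3.3333)·(3.3333) + (2.3333)·(2.3333) + (-0.6667)·(-0.6667) + (-3.6667)·(-3.6667) + (-0.6667)·(-0.6667) + (-0.6667)·(-0.6667)) / 5 = 31.3333/5 = 6.2667
  S[X,Y] = ((3.3333)·(-4) + (2.3333)·(2) + (-0.6667)·(-1) + (-3.6667)·(-1) + (-0.6667)·(1) + (-0.6667)·(3)) / 5 = -7/5 = -1.4
  S[Y,Y] = ((-4)·(-4) + (2)·(2) + (-1)·(-1) + (-1)·(-1) + (1)·(1) + (3)·(3)) / 5 = 32/5 = 6.4
  S = [[6.2667, -1.4],
 [-1.4, 6.4]].

Step 3 — invert S. det(S) = 6.2667·6.4 - (-1.4)² = 38.1467.
  S^{-1} = (1/det) · [[d, -b], [-b, a]] = [[0.1678, 0.0367],
 [0.0367, 0.1643]].

Step 4 — quadratic form (x̄ - mu_0)^T · S^{-1} · (x̄ - mu_0):
  S^{-1} · (x̄ - mu_0) = (-0.208, 0.7358),
  (x̄ - mu_0)^T · [...] = (-2.3333)·(-0.208) + (5)·(0.7358) = 4.164.

Step 5 — scale by n: T² = 6 · 4.164 = 24.9843.

T² ≈ 24.9843


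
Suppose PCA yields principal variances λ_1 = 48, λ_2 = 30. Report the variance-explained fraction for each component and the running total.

Step 1 — total variance = trace(Sigma) = Σ λ_i = 48 + 30 = 78.

Step 2 — fraction explained by component i = λ_i / Σ λ:
  PC1: 48/78 = 0.6154
  PC2: 30/78 = 0.3846

Step 3 — cumulative fraction after k components = (λ_1 + ... + λ_k) / Σ λ:
  k = 1: 48/78 = 0.6154
  k = 2: (48 + 30)/78 = 78/78 = 1

Summary (fraction, with percent):

explained: PC1 0.6154 (61.54%), PC2 0.3846 (38.46%);  cumulative: 0.6154, 1


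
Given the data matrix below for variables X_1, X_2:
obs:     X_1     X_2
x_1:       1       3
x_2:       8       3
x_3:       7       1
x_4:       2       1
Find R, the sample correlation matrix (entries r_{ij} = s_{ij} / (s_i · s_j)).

Step 1 — column means:
  mean(X_1) = (1 + 8 + 7 + 2) / 4 = 18/4 = 4.5
  mean(X_2) = (3 + 3 + 1 + 1) / 4 = 8/4 = 2

Step 2 — sample variances and covariances s[i,j] = (1/(n-1)) · Σ_k (x_{k,i} - mean_i) · (x_{k,j} - mean_j), with n-1 = 3:
  s[X_1,X_1] = ((-3.5)·(-3.5) + (3.5)·(3.5) + (2.5)·(2.5) + (-2.5)·(-2.5)) / 3 = 37/3 = 12.3333
  s[X_1,X_2] = ((-3.5)·(1) + (3.5)·(1) + (2.5)·(-1) + (-2.5)·(-1)) / 3 = 0/3 = 0
  s[X_2,X_2] = ((1)·(1) + (1)·(1) + (-1)·(-1) + (-1)·(-1)) / 3 = 4/3 = 1.3333
  Sample standard deviations s_i = √(s[i,i]):
  s(X_1) = √(12.3333) = 3.5119
  s(X_2) = √(1.3333) = 1.1547

Step 3 — r_{ij} = s_{ij} / (s_i · s_j):
  r[X_1,X_1] = 1 (diagonal).
  r[X_1,X_2] = 0 / (3.5119 · 1.1547) = 0 / 4.0552 = 0
  r[X_2,X_2] = 1 (diagonal).

R is symmetric with unit diagonal. Assembling:

R = [[1, 0],
 [0, 1]]


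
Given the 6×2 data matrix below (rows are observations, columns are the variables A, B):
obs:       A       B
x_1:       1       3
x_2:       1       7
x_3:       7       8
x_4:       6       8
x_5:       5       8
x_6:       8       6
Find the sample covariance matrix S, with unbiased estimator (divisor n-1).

Step 1 — column means:
  mean(A) = (1 + 1 + 7 + 6 + 5 + 8) / 6 = 28/6 = 4.6667
  mean(B) = (3 + 7 + 8 + 8 + 8 + 6) / 6 = 40/6 = 6.6667

Step 2 — sample covariance S[i,j] = (1/(n-1)) · Σ_k (x_{k,i} - mean_i) · (x_{k,j} - mean_j), with n-1 = 5.
  S[A,A] = ((-3.6667)·(-3.6667) + (-3.6667)·(-3.6667) + (2.3333)·(2.3333) + (1.3333)·(1.3333) + (0.3333)·(0.3333) + (3.3333)·(3.3333)) / 5 = 45.3333/5 = 9.0667
  S[A,B] = ((-3.6667)·(-3.6667) + (-3.6667)·(0.3333) + (2.3333)·(1.3333) + (1.3333)·(1.3333) + (0.3333)·(1.3333) + (3.3333)·(-0.6667)) / 5 = 15.3333/5 = 3.0667
  S[B,B] = ((-3.6667)·(-3.6667) + (0.3333)·(0.3333) + (1.3333)·(1.3333) + (1.3333)·(1.3333) + (1.3333)·(1.3333) + (-0.6667)·(-0.6667)) / 5 = 19.3333/5 = 3.8667

S is symmetric (S[j,i] = S[i,j]). Assembling:

S = [[9.0667, 3.0667],
 [3.0667, 3.8667]]


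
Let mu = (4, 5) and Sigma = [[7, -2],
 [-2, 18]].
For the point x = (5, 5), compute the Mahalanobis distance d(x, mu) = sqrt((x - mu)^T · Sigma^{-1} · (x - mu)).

Step 1 — centre the observation: (x - mu) = (1, 0).

Step 2 — invert Sigma. det(Sigma) = 7·18 - (-2)² = 122.
  Sigma^{-1} = (1/det) · [[d, -b], [-b, a]] = [[0.1475, 0.0164],
 [0.0164, 0.0574]].

Step 3 — form the quadratic (x - mu)^T · Sigma^{-1} · (x - mu):
  Sigma^{-1} · (x - mu) = (0.1475, 0.0164).
  (x - mu)^T · [Sigma^{-1} · (x - mu)] = (1)·(0.1475) + (0)·(0.0164) = 0.1475.

Step 4 — take square root: d = √(0.1475) ≈ 0.3841.

d(x, mu) = √(0.1475) ≈ 0.3841


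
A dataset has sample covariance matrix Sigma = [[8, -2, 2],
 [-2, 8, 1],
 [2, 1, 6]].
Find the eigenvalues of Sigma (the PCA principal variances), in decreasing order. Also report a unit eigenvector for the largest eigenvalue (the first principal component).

Step 1 — characteristic polynomial p(λ) = det(λI - Sigma) = λ³ - tr·λ² + c_1·λ - det, where tr = trace, c_1 = sum of the principal 2×2 minors, det = det(Sigma):
  tr = 8 + 8 + 6 = 22,
  c_1 = (8·8 - (-2)²) + (8·6 - (2)²) + (8·6 - (1)²) = 60 + 44 + 47 = 151,
  det = 8·(8·6 - (1)²) - (-2)·((-2)·6 - (1)·(2)) + (2)·((-2)·(1) - 8·(2)) = 8·(47) - (-2)·(-14) + (2)·(-18) = 312.
  So p(λ) = λ³ - 22λ² + 151λ - 312.
Step 2 — look for an integer root (rational root theorem: any rational root is an integer divisor of 312). Testing λ = 8:
  p(8) = 512 - 1408 + 1208 - 312 = 0  ✓
  Dividing out (λ - 8): p(λ) = (λ - 8)(λ² - 14λ + 39).
Step 3 — remaining eigenvalues from the quadratic λ² - 14λ + 39 = 0:
  Δ = 14² - 4·39 = 196 - 156 = 40,  λ = (14 ± √40)/2 = (14 ± 6.3246)/2 ≈ 10.1623 or 3.8377.
  Sorted: λ_1 = 10.1623,  λ_2 = 8,  λ_3 = 3.8377  (check: sum = 22 = tr ✓).

Step 4 — unit eigenvector for λ_1 ≈ 10.1623: v spans the null space of (Sigma - λ_1 I), whose rows are
  r_1 = (-2.1623, -2, 2),  r_2 = (-2, -2.1623, 1),  r_3 = (2, 1, -4.1623).
  v is orthogonal to every row, so take v ∝ r_1 × r_2 = ((-2)·(1) - (2)·(-2.1623), (2)·(-2) - (-2.1623)·(1), (-2.1623)·(-2.1623) - (-2)·(-2)) ≈ (2.3246, -1.8377, 0.6754).
  Let u = (2.3246, -1.8377, 0.6754).
  ||u|| = √((2.3246)² + (-1.8377)² + (0.6754)²) = √(9.237) ≈ 3.0392,  v_1 = u/||u|| ≈ (0.7648, -0.6047, 0.2222) (||v_1|| = 1).

λ_1 = 10.1623,  λ_2 = 8,  λ_3 = 3.8377;  v_1 ≈ (0.7648, -0.6047, 0.2222)


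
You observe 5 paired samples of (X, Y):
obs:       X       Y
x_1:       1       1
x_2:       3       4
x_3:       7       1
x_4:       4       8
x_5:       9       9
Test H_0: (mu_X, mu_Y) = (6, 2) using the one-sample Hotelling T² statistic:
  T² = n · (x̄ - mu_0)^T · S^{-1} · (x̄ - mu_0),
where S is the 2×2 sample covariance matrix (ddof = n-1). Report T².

Step 1 — sample mean vector:
  mean(X) = (1 + 3 + 7 + 4 + 9) / 5 = 24/5 = 4.8
  mean(Y) = (1 + 4 + 1 + 8 + 9) / 5 = 23/5 = 4.6
  x̄ = (4.8, 4.6),  deviation x̄ - mu_0 = (4.8, 4.6) - (6, 2) = (-1.2, 2.6).

Step 2 — sample covariance matrix, S[i,j] = (1/(n-1)) · Σ_k (x_{k,i} - mean_i) · (x_{k,j} - mean_j), divisor n-1 = 4:
  S[X,X] = ((-3.8)·(-3.8) + (-1.8)·(-1.8) + (2.2)·(2.2) + (-0.8)·(-0.8) + (4.2)·(4.2)) / 4 = 40.8/4 = 10.2
  S[X,Y] = ((-3.8)·(-3.6) + (-1.8)·(-0.6) + (2.2)·(-3.6) + (-0.8)·(3.4) + (4.2)·(4.4)) / 4 = 22.6/4 = 5.65
  S[Y,Y] = ((-3.6)·(-3.6) + (-0.6)·(-0.6) + (-3.6)·(-3.6) + (3.4)·(3.4) + (4.4)·(4.4)) / 4 = 57.2/4 = 14.3
  S = [[10.2, 5.65],
 [5.65, 14.3]].

Step 3 — invert S. det(S) = 10.2·14.3 - (5.65)² = 113.9375.
  S^{-1} = (1/det) · [[d, -b], [-b, a]] = [[0.1255, -0.0496],
 [-0.0496, 0.0895]].

Step 4 — quadratic form (x̄ - mu_0)^T · S^{-1} · (x̄ - mu_0):
  S^{-1} · (x̄ - mu_0) = (-0.2795, 0.2923),
  (x̄ - mu_0)^T · [...] = (-1.2)·(-0.2795) + (2.6)·(0.2923) = 1.0953.

Step 5 — scale by n: T² = 5 · 1.0953 = 5.4767.

T² ≈ 5.4767


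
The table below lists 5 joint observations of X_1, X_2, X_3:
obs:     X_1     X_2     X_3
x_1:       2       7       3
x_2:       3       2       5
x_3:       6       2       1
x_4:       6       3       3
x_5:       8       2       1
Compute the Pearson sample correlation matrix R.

Step 1 — column means:
  mean(X_1) = (2 + 3 + 6 + 6 + 8) / 5 = 25/5 = 5
  mean(X_2) = (7 + 2 + 2 + 3 + 2) / 5 = 16/5 = 3.2
  mean(X_3) = (3 + 5 + 1 + 3 + 1) / 5 = 13/5 = 2.6

Step 2 — sample variances and covariances s[i,j] = (1/(n-1)) · Σ_k (x_{k,i} - mean_i) · (x_{k,j} - mean_j), with n-1 = 4:
  s[X_1,X_1] = ((-3)·(-3) + (-2)·(-2) + (1)·(1) + (1)·(1) + (3)·(3)) / 4 = 24/4 = 6
  s[X_1,X_2] = ((-3)·(3.8) + (-2)·(-1.2) + (1)·(-1.2) + (1)·(-0.2) + (3)·(-1.2)) / 4 = -14/4 = -3.5
  s[X_1,X_3] = ((-3)·(0.4) + (-2)·(2.4) + (1)·(-1.6) + (1)·(0.4) + (3)·(-1.6)) / 4 = -12/4 = -3
  s[X_2,X_2] = ((3.8)·(3.8) + (-1.2)·(-1.2) + (-1.2)·(-1.2) + (-0.2)·(-0.2) + (-1.2)·(-1.2)) / 4 = 18.8/4 = 4.7
  s[X_2,X_3] = ((3.8)·(0.4) + (-1.2)·(2.4) + (-1.2)·(-1.6) + (-0.2)·(0.4) + (-1.2)·(-1.6)) / 4 = 2.4/4 = 0.6
  s[X_3,X_3] = ((0.4)·(0.4) + (2.4)·(2.4) + (-1.6)·(-1.6) + (0.4)·(0.4) + (-1.6)·(-1.6)) / 4 = 11.2/4 = 2.8
  Sample standard deviations s_i = √(s[i,i]):
  s(X_1) = √(6) = 2.4495
  s(X_2) = √(4.7) = 2.1679
  s(X_3) = √(2.8) = 1.6733

Step 3 — r_{ij} = s_{ij} / (s_i · s_j):
  r[X_1,X_1] = 1 (diagonal).
  r[X_1,X_2] = -3.5 / (2.4495 · 2.1679) = -3.5 / 5.3104 = -0.6591
  r[X_1,X_3] = -3 / (2.4495 · 1.6733) = -3 / 4.0988 = -0.7319
  r[X_2,X_2] = 1 (diagonal).
  r[X_2,X_3] = 0.6 / (2.1679 · 1.6733) = 0.6 / 3.6277 = 0.1654
  r[X_3,X_3] = 1 (diagonal).

R is symmetric with unit diagonal. Assembling:

R = [[1, -0.6591, -0.7319],
 [-0.6591, 1, 0.1654],
 [-0.7319, 0.1654, 1]]


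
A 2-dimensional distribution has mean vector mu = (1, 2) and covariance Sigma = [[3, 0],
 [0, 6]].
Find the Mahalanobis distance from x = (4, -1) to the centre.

Step 1 — centre the observation: (x - mu) = (3, -3).

Step 2 — invert Sigma. det(Sigma) = 3·6 - (0)² = 18.
  Sigma^{-1} = (1/det) · [[d, -b], [-b, a]] = [[0.3333, 0],
 [0, 0.1667]].

Step 3 — form the quadratic (x - mu)^T · Sigma^{-1} · (x - mu):
  Sigma^{-1} · (x - mu) = (1, -0.5).
  (x - mu)^T · [Sigma^{-1} · (x - mu)] = (3)·(1) + (-3)·(-0.5) = 4.5.

Step 4 — take square root: d = √(4.5) ≈ 2.1213.

d(x, mu) = √(4.5) ≈ 2.1213


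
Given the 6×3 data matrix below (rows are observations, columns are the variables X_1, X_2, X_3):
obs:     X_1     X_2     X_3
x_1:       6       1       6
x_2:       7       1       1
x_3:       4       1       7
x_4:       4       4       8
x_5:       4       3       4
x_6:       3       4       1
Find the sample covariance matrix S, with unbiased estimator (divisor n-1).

Step 1 — column means:
  mean(X_1) = (6 + 7 + 4 + 4 + 4 + 3) / 6 = 28/6 = 4.6667
  mean(X_2) = (1 + 1 + 1 + 4 + 3 + 4) / 6 = 14/6 = 2.3333
  mean(X_3) = (6 + 1 + 7 + 8 + 4 + 1) / 6 = 27/6 = 4.5

Step 2 — sample covariance S[i,j] = (1/(n-1)) · Σ_k (x_{k,i} - mean_i) · (x_{k,j} - mean_j), with n-1 = 5.
  S[X_1,X_1] = ((1.3333)·(1.3333) + (2.3333)·(2.3333) + (-0.6667)·(-0.6667) + (-0.6667)·(-0.6667) + (-0.6667)·(-0.6667) + (-1.6667)·(-1.6667)) / 5 = 11.3333/5 = 2.2667
  S[X_1,X_2] = ((1.3333)·(-1.3333) + (2.3333)·(-1.3333) + (-0.6667)·(-1.3333) + (-0.6667)·(1.6667) + (-0.6667)·(0.6667) + (-1.6667)·(1.6667)) / 5 = -8.3333/5 = -1.6667
  S[X_1,X_3] = ((1.3333)·(1.5) + (2.3333)·(-3.5) + (-0.6667)·(2.5) + (-0.6667)·(3.5) + (-0.6667)·(-0.5) + (-1.6667)·(-3.5)) / 5 = -4/5 = -0.8
  S[X_2,X_2] = ((-1.3333)·(-1.3333) + (-1.3333)·(-1.3333) + (-1.3333)·(-1.3333) + (1.6667)·(1.6667) + (0.6667)·(0.6667) + (1.6667)·(1.6667)) / 5 = 11.3333/5 = 2.2667
  S[X_2,X_3] = ((-1.3333)·(1.5) + (-1.3333)·(-3.5) + (-1.3333)·(2.5) + (1.6667)·(3.5) + (0.6667)·(-0.5) + (1.6667)·(-3.5)) / 5 = -1/5 = -0.2
  S[X_3,X_3] = ((1.5)·(1.5) + (-3.5)·(-3.5) + (2.5)·(2.5) + (3.5)·(3.5) + (-0.5)·(-0.5) + (-3.5)·(-3.5)) / 5 = 45.5/5 = 9.1

S is symmetric (S[j,i] = S[i,j]). Assembling:

S = [[2.2667, -1.6667, -0.8],
 [-1.6667, 2.2667, -0.2],
 [-0.8, -0.2, 9.1]]


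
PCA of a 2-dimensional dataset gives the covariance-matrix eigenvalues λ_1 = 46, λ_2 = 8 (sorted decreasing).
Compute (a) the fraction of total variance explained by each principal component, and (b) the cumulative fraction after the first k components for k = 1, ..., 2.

Step 1 — total variance = trace(Sigma) = Σ λ_i = 46 + 8 = 54.

Step 2 — fraction explained by component i = λ_i / Σ λ:
  PC1: 46/54 = 0.8519
  PC2: 8/54 = 0.1481

Step 3 — cumulative fraction after k components = (λ_1 + ... + λ_k) / Σ λ:
  k = 1: 46/54 = 0.8519
  k = 2: (46 + 8)/54 = 54/54 = 1

Summary (fraction, with percent):

explained: PC1 0.8519 (85.19%), PC2 0.1481 (14.81%);  cumulative: 0.8519, 1


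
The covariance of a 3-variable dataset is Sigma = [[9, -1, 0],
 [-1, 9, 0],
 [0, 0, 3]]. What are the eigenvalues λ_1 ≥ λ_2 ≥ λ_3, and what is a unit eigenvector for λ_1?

Step 1 — characteristic polynomial p(λ) = det(λI - Sigma) = λ³ - tr·λ² + c_1·λ - det, where tr = trace, c_1 = sum of the principal 2×2 minors, det = det(Sigma):
  tr = 9 + 9 + 3 = 21,
  c_1 = (9·9 - (-1)²) + (9·3 - (0)²) + (9·3 - (0)²) = 80 + 27 + 27 = 134,
  det = 9·(9·3 - (0)²) - (-1)·((-1)·3 - (0)·(0)) + (0)·((-1)·(0) - 9·(0)) = 9·(27) - (-1)·(-3) + (0)·(0) = 240.
  So p(λ) = λ³ - 21λ² + 134λ - 240.
Step 2 — look for an integer root (rational root theorem: any rational root is an integer divisor of 240). Testing λ = 3:
  p(3) = 27 - 189 + 402 - 240 = 0  ✓
  Dividing out (λ - 3): p(λ) = (λ - 3)(λ² - 18λ + 80).
Step 3 — remaining eigenvalues from the quadratic λ² - 18λ + 80 = 0:
  Δ = 18² - 4·80 = 324 - 320 = 4,  λ = (18 ± √4)/2 = (18 ± 2)/2 = 10 or 8.
  Sorted: λ_1 = 10,  λ_2 = 8,  λ_3 = 3  (check: sum = 21 = tr ✓).

Step 4 — unit eigenvector for λ_1 = 10: v spans the null space of (Sigma - λ_1 I), whose rows are
  r_1 = (-1, -1, 0),  r_2 = (-1, -1, 0),  r_3 = (0, 0, -7).
  v is orthogonal to every row, so take v ∝ r_1 × r_3 = ((-1)·(-7) - (0)·(0), (0)·(0) - (-1)·(-7), (-1)·(0) - (-1)·(0)) = (7, -7, 0).
  Rescale (divide by 7): u = (1, -1, 0).
  ||u|| = √((1)² + (-1)² + (0)²) = √(2) ≈ 1.4142,  v_1 = u/||u|| ≈ (0.7071, -0.7071, 0) (||v_1|| = 1).

λ_1 = 10,  λ_2 = 8,  λ_3 = 3;  v_1 ≈ (0.7071, -0.7071, 0)


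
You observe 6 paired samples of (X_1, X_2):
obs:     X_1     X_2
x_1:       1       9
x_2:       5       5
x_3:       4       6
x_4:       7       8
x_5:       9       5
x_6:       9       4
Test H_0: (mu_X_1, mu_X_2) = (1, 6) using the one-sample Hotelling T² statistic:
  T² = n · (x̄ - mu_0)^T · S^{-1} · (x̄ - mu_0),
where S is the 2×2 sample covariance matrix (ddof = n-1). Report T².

Step 1 — sample mean vector:
  mean(X_1) = (1 + 5 + 4 + 7 + 9 + 9) / 6 = 35/6 = 5.8333
  mean(X_2) = (9 + 5 + 6 + 8 + 5 + 4) / 6 = 37/6 = 6.1667
  x̄ = (5.8333, 6.1667),  deviation x̄ - mu_0 = (5.8333, 6.1667) - (1, 6) = (4.8333, 0.1667).

Step 2 — sample covariance matrix, S[i,j] = (1/(n-1)) · Σ_k (x_{k,i} - mean_i) · (x_{k,j} - mean_j), divisor n-1 = 5:
  S[X_1,X_1] = ((-4.8333)·(-4.8333) + (-0.8333)·(-0.8333) + (-1.8333)·(-1.8333) + (1.1667)·(1.1667) + (3.1667)·(3.1667) + (3.1667)·(3.1667)) / 5 = 48.8333/5 = 9.7667
  S[X_1,X_2] = ((-4.8333)·(2.8333) + (-0.8333)·(-1.1667) + (-1.8333)·(-0.1667) + (1.1667)·(1.8333) + (3.1667)·(-1.1667) + (3.1667)·(-2.1667)) / 5 = -20.8333/5 = -4.1667
  S[X_2,X_2] = ((2.8333)·(2.8333) + (-1.1667)·(-1.1667) + (-0.1667)·(-0.1667) + (1.8333)·(1.8333) + (-1.1667)·(-1.1667) + (-2.1667)·(-2.1667)) / 5 = 18.8333/5 = 3.7667
  S = [[9.7667, -4.1667],
 [-4.1667, 3.7667]].

Step 3 — invert S. det(S) = 9.7667·3.7667 - (-4.1667)² = 19.4267.
  S^{-1} = (1/det) · [[d, -b], [-b, a]] = [[0.1939, 0.2145],
 [0.2145, 0.5027]].

Step 4 — quadratic form (x̄ - mu_0)^T · S^{-1} · (x̄ - mu_0):
  S^{-1} · (x̄ - mu_0) = (0.9729, 1.1205),
  (x̄ - mu_0)^T · [...] = (4.8333)·(0.9729) + (0.1667)·(1.1205) = 4.889.

Step 5 — scale by n: T² = 6 · 4.889 = 29.3342.

T² ≈ 29.3342


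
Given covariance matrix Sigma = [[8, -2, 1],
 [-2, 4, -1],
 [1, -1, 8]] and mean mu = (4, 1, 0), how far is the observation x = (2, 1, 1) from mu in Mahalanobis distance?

Step 1 — centre the observation: (x - mu) = (-2, 0, 1).

Step 2 — invert Sigma (cofactor / det for 3×3, or solve directly):
  Sigma^{-1} = [[0.1435, 0.0694, -0.0093],
 [0.0694, 0.2917, 0.0278],
 [-0.0093, 0.0278, 0.1296]].

Step 3 — form the quadratic (x - mu)^T · Sigma^{-1} · (x - mu):
  Sigma^{-1} · (x - mu) = (-0.2963, -0.1111, 0.1481).
  (x - mu)^T · [Sigma^{-1} · (x - mu)] = (-2)·(-0.2963) + (0)·(-0.1111) + (1)·(0.1481) = 0.7407.

Step 4 — take square root: d = √(0.7407) ≈ 0.8607.

d(x, mu) = √(0.7407) ≈ 0.8607


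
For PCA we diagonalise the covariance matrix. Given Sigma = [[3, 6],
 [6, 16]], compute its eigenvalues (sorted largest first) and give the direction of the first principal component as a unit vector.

Step 1 — characteristic polynomial of 2×2 Sigma:
  det(Sigma - λI) = λ² - trace · λ + det = 0.
  trace = 3 + 16 = 19, det = 3·16 - (6)² = 12.
Step 2 — discriminant:
  Δ = trace² - 4·det = 361 - 48 = 313.
Step 3 — eigenvalues:
  λ = (trace ± √Δ)/2 = (19 ± 17.6918)/2,
  λ_1 = 18.3459,  λ_2 = 0.6541.

Step 4 — unit eigenvector for λ_1: solve (Sigma - λ_1 I)v = 0. First row:
  (3 - 18.3459)·v_x + (6)·v_y = 0, i.e. (-15.3459)·v_x + (6)·v_y = 0,
  so v ∝ (b, λ_1 - a) = (6, 15.3459) = u.
  ||u|| = √((6)² + (15.3459)²) = √(271.4967) ≈ 16.4772,
  v_1 = u/||u|| ≈ (0.3641, 0.9313) (||v_1|| = 1).

λ_1 = 18.3459,  λ_2 = 0.6541;  v_1 ≈ (0.3641, 0.9313)


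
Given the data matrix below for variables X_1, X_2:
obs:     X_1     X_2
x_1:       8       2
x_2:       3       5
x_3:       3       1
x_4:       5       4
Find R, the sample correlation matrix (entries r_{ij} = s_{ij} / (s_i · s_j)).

Step 1 — column means:
  mean(X_1) = (8 + 3 + 3 + 5) / 4 = 19/4 = 4.75
  mean(X_2) = (2 + 5 + 1 + 4) / 4 = 12/4 = 3

Step 2 — sample variances and covariances s[i,j] = (1/(n-1)) · Σ_k (x_{k,i} - mean_i) · (x_{k,j} - mean_j), with n-1 = 3:
  s[X_1,X_1] = ((3.25)·(3.25) + (-1.75)·(-1.75) + (-1.75)·(-1.75) + (0.25)·(0.25)) / 3 = 16.75/3 = 5.5833
  s[X_1,X_2] = ((3.25)·(-1) + (-1.75)·(2) + (-1.75)·(-2) + (0.25)·(1)) / 3 = -3/3 = -1
  s[X_2,X_2] = ((-1)·(-1) + (2)·(2) + (-2)·(-2) + (1)·(1)) / 3 = 10/3 = 3.3333
  Sample standard deviations s_i = √(s[i,i]):
  s(X_1) = √(5.5833) = 2.3629
  s(X_2) = √(3.3333) = 1.8257

Step 3 — r_{ij} = s_{ij} / (s_i · s_j):
  r[X_1,X_1] = 1 (diagonal).
  r[X_1,X_2] = -1 / (2.3629 · 1.8257) = -1 / 4.3141 = -0.2318
  r[X_2,X_2] = 1 (diagonal).

R is symmetric with unit diagonal. Assembling:

R = [[1, -0.2318],
 [-0.2318, 1]]


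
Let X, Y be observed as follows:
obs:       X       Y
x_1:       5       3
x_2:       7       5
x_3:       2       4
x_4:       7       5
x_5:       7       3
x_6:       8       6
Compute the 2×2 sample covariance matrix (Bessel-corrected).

Step 1 — column means:
  mean(X) = (5 + 7 + 2 + 7 + 7 + 8) / 6 = 36/6 = 6
  mean(Y) = (3 + 5 + 4 + 5 + 3 + 6) / 6 = 26/6 = 4.3333

Step 2 — sample covariance S[i,j] = (1/(n-1)) · Σ_k (x_{k,i} - mean_i) · (x_{k,j} - mean_j), with n-1 = 5.
  S[X,X] = ((-1)·(-1) + (1)·(1) + (-4)·(-4) + (1)·(1) + (1)·(1) + (2)·(2)) / 5 = 24/5 = 4.8
  S[X,Y] = ((-1)·(-1.3333) + (1)·(0.6667) + (-4)·(-0.3333) + (1)·(0.6667) + (1)·(-1.3333) + (2)·(1.6667)) / 5 = 6/5 = 1.2
  S[Y,Y] = ((-1.3333)·(-1.3333) + (0.6667)·(0.6667) + (-0.3333)·(-0.3333) + (0.6667)·(0.6667) + (-1.3333)·(-1.3333) + (1.6667)·(1.6667)) / 5 = 7.3333/5 = 1.4667

S is symmetric (S[j,i] = S[i,j]). Assembling:

S = [[4.8, 1.2],
 [1.2, 1.4667]]


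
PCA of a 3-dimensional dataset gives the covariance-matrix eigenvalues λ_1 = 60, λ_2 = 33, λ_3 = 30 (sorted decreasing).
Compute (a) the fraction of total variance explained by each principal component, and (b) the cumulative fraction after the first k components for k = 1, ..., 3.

Step 1 — total variance = trace(Sigma) = Σ λ_i = 60 + 33 + 30 = 123.

Step 2 — fraction explained by component i = λ_i / Σ λ:
  PC1: 60/123 = 0.4878
  PC2: 33/123 = 0.2683
  PC3: 30/123 = 0.2439

Step 3 — cumulative fraction after k components = (λ_1 + ... + λ_k) / Σ λ:
  k = 1: 60/123 = 0.4878
  k = 2: (60 + 33)/123 = 93/123 = 0.7561
  k = 3: (60 + 33 + 30)/123 = 123/123 = 1

Summary (fraction, with percent):

explained: PC1 0.4878 (48.78%), PC2 0.2683 (26.83%), PC3 0.2439 (24.39%);  cumulative: 0.4878, 0.7561, 1


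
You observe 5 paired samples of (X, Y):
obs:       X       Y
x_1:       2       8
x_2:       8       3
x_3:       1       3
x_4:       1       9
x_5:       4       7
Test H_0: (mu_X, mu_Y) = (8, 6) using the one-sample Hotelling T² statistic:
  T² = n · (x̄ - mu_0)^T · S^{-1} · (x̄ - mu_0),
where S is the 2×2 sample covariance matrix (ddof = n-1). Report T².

Step 1 — sample mean vector:
  mean(X) = (2 + 8 + 1 + 1 + 4) / 5 = 16/5 = 3.2
  mean(Y) = (8 + 3 + 3 + 9 + 7) / 5 = 30/5 = 6
  x̄ = (3.2, 6),  deviation x̄ - mu_0 = (3.2, 6) - (8, 6) = (-4.8, 0).

Step 2 — sample covariance matrix, S[i,j] = (1/(n-1)) · Σ_k (x_{k,i} - mean_i) · (x_{k,j} - mean_j), divisor n-1 = 4:
  S[X,X] = ((-1.2)·(-1.2) + (4.8)·(4.8) + (-2.2)·(-2.2) + (-2.2)·(-2.2) + (0.8)·(0.8)) / 4 = 34.8/4 = 8.7
  S[X,Y] = ((-1.2)·(2) + (4.8)·(-3) + (-2.2)·(-3) + (-2.2)·(3) + (0.8)·(1)) / 4 = -16/4 = -4
  S[Y,Y] = ((2)·(2) + (-3)·(-3) + (-3)·(-3) + (3)·(3) + (1)·(1)) / 4 = 32/4 = 8
  S = [[8.7, -4],
 [-4, 8]].

Step 3 — invert S. det(S) = 8.7·8 - (-4)² = 53.6.
  S^{-1} = (1/det) · [[d, -b], [-b, a]] = [[0.1493, 0.0746],
 [0.0746, 0.1623]].

Step 4 — quadratic form (x̄ - mu_0)^T · S^{-1} · (x̄ - mu_0):
  S^{-1} · (x̄ - mu_0) = (-0.7164, -0.3582),
  (x̄ - mu_0)^T · [...] = (-4.8)·(-0.7164) + (0)·(-0.3582) = 3.4388.

Step 5 — scale by n: T² = 5 · 3.4388 = 17.194.

T² ≈ 17.194


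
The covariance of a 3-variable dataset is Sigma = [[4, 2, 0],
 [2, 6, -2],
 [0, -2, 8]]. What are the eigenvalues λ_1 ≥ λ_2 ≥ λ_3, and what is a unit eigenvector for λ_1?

Step 1 — characteristic polynomial p(λ) = det(λI - Sigma) = λ³ - tr·λ² + c_1·λ - det, where tr = trace, c_1 = sum of the principal 2×2 minors, det = det(Sigma):
  tr = 4 + 6 + 8 = 18,
  c_1 = (4·6 - (2)²) + (4·8 - (0)²) + (6·8 - (-2)²) = 20 + 32 + 44 = 96,
  det = 4·(6·8 - (-2)²) - (2)·((2)·8 - (-2)·(0)) + (0)·((2)·(-2) - 6·(0)) = 4·(44) - (2)·(16) + (0)·(-4) = 144.
  So p(λ) = λ³ - 18λ² + 96λ - 144.
Step 2 — look for an integer root (rational root theorem: any rational root is an integer divisor of 144). Testing λ = 6:
  p(6) = 216 - 648 + 576 - 144 = 0  ✓
  Dividing out (λ - 6): p(λ) = (λ - 6)(λ² - 12λ + 24).
Step 3 — remaining eigenvalues from the quadratic λ² - 12λ + 24 = 0:
  Δ = 12² - 4·24 = 144 - 96 = 48,  λ = (12 ± √48)/2 = (12 ± 6.9282)/2 ≈ 9.4641 or 2.5359.
  Sorted: λ_1 = 9.4641,  λ_2 = 6,  λ_3 = 2.5359  (check: sum = 18 = tr ✓).

Step 4 — unit eigenvector for λ_1 ≈ 9.4641: v spans the null space of (Sigma - λ_1 I), whose rows are
  r_1 = (-5.4641, 2, 0),  r_2 = (2, -3.4641, -2),  r_3 = (0, -2, -1.4641).
  v is orthogonal to every row, so take v ∝ r_1 × r_2 = ((2)·(-2) - (0)·(-3.4641), (0)·(2) - (-5.4641)·(-2), (-5.4641)·(-3.4641) - (2)·(2)) ≈ (-4, -10.9282, 14.9282).
  Rescale (multiply by -1 so the first nonzero entry is positive): u = (4, 10.9282, -14.9282).
  ||u|| = √((4)² + (10.9282)² + (-14.9282)²) = √(358.2769) ≈ 18.9282,  v_1 = u/||u|| ≈ (0.2113, 0.5774, -0.7887) (||v_1|| = 1).

λ_1 = 9.4641,  λ_2 = 6,  λ_3 = 2.5359;  v_1 ≈ (0.2113, 0.5774, -0.7887)
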